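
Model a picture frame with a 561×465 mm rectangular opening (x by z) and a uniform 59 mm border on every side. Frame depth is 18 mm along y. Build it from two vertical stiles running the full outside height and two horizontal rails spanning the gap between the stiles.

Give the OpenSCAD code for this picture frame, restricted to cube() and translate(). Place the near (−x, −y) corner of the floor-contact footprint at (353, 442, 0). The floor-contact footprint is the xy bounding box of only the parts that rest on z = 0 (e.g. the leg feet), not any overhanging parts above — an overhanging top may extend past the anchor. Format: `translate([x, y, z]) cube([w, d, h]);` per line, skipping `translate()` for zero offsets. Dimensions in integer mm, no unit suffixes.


translate([353, 442, 0]) cube([59, 18, 583]);
translate([973, 442, 0]) cube([59, 18, 583]);
translate([412, 442, 0]) cube([561, 18, 59]);
translate([412, 442, 524]) cube([561, 18, 59]);


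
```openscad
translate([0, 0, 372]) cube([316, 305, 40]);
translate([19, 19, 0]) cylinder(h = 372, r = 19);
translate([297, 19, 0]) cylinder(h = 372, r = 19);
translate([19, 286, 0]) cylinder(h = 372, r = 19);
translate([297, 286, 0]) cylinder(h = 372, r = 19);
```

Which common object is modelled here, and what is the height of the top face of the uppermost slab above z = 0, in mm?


A stool. The seat height is 412 mm.

A 316×305×40 slab at z = 372 on four corner cylinders — a stool. The seat top is 372 + 40 = 412 mm.


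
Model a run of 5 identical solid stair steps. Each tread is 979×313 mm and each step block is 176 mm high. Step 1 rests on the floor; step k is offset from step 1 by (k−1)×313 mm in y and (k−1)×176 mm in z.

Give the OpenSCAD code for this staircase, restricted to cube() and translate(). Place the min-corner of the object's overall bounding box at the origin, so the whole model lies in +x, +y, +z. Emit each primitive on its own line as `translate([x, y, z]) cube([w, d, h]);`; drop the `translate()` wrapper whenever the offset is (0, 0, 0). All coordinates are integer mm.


cube([979, 313, 176]);
translate([0, 313, 176]) cube([979, 313, 176]);
translate([0, 626, 352]) cube([979, 313, 176]);
translate([0, 939, 528]) cube([979, 313, 176]);
translate([0, 1252, 704]) cube([979, 313, 176]);


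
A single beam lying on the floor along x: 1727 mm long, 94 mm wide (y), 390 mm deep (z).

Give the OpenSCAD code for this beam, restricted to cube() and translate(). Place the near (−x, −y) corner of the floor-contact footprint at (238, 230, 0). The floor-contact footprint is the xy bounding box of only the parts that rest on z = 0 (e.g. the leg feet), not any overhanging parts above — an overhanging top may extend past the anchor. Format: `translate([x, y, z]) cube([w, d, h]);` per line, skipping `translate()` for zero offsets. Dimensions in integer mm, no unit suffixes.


translate([238, 230, 0]) cube([1727, 94, 390]);


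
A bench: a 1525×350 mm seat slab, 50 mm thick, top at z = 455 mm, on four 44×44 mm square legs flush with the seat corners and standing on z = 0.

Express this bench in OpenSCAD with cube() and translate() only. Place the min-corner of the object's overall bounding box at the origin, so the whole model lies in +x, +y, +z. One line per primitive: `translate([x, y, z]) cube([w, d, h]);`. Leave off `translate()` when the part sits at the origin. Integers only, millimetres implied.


// leg_h = 455 − 50 = 405
translate([0, 0, 405]) cube([1525, 350, 50]);
cube([44, 44, 405]);
translate([0, 306, 0]) cube([44, 44, 405]);
translate([1481, 0, 0]) cube([44, 44, 405]);
translate([1481, 306, 0]) cube([44, 44, 405]);


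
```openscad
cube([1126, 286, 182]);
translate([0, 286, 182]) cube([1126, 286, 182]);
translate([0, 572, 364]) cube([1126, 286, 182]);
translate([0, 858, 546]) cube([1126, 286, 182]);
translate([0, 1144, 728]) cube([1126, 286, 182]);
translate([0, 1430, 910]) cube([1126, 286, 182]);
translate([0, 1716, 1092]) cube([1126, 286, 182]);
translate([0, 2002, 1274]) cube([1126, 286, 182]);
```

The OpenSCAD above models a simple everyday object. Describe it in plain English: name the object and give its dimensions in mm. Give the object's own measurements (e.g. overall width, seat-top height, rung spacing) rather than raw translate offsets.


A straight staircase of 8 solid steps. Each step is 1126 mm wide (x), 286 mm deep (y, the going) and 182 mm tall (the rise). The first step rests on the floor; each subsequent step sits one going further in +y and one rise higher in +z, directly behind and above the previous step with no overlap.


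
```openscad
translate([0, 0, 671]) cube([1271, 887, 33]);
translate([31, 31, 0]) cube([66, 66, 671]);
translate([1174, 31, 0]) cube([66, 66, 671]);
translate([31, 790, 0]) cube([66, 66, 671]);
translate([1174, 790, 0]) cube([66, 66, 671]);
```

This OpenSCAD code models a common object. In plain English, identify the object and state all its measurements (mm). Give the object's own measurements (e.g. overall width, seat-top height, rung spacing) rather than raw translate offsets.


A rectangular dining table. The top is 1271×887×33 mm with its upper surface at z = 704 mm. It stands on four 66×66 mm square legs, each inset 31 mm from the nearest pair of top edges, running from the floor to the underside of the top.


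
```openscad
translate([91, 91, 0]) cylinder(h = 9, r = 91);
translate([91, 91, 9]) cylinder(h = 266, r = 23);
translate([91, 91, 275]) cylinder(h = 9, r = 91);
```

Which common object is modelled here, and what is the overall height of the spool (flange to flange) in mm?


A spool. The overall height is 284 mm.

Three coaxial cylinders, large–small–large — a spool. Two 9 mm flanges and a 266 mm core give 9 + 266 + 9 = 284 mm.


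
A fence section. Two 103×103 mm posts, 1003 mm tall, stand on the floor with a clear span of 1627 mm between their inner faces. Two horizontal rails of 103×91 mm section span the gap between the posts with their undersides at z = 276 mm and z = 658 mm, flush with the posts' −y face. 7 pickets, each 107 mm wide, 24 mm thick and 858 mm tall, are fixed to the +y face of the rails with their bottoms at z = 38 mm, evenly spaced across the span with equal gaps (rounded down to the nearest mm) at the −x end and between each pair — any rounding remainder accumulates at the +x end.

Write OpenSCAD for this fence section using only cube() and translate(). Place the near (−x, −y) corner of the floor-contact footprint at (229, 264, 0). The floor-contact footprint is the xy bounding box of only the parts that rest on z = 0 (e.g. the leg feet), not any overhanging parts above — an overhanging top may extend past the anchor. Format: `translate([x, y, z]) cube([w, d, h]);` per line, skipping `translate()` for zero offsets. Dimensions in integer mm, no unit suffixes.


translate([229, 264, 0]) cube([103, 103, 1003]);
translate([1959, 264, 0]) cube([103, 103, 1003]);
translate([332, 264, 276]) cube([1627, 103, 91]);
translate([332, 264, 658]) cube([1627, 103, 91]);
translate([441, 367, 38]) cube([107, 24, 858]);
translate([657, 367, 38]) cube([107, 24, 858]);
translate([873, 367, 38]) cube([107, 24, 858]);
translate([1089, 367, 38]) cube([107, 24, 858]);
translate([1305, 367, 38]) cube([107, 24, 858]);
translate([1521, 367, 38]) cube([107, 24, 858]);
translate([1737, 367, 38]) cube([107, 24, 858]);


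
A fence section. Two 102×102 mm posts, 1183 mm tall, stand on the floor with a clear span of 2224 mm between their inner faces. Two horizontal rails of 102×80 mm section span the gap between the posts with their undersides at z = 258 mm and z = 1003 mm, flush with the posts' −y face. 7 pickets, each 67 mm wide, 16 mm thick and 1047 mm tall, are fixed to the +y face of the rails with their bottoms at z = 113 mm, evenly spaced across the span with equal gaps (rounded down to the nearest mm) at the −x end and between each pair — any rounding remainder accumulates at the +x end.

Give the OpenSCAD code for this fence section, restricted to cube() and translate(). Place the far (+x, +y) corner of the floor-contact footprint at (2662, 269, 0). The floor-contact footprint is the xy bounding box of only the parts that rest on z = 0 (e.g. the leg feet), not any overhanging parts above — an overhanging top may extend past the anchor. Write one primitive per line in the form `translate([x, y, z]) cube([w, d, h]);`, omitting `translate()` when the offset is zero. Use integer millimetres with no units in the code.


translate([234, 167, 0]) cube([102, 102, 1183]);
translate([2560, 167, 0]) cube([102, 102, 1183]);
translate([336, 167, 258]) cube([2224, 102, 80]);
translate([336, 167, 1003]) cube([2224, 102, 80]);
translate([555, 269, 113]) cube([67, 16, 1047]);
translate([841, 269, 113]) cube([67, 16, 1047]);
translate([1127, 269, 113]) cube([67, 16, 1047]);
translate([1413, 269, 113]) cube([67, 16, 1047]);
translate([1699, 269, 113]) cube([67, 16, 1047]);
translate([1985, 269, 113]) cube([67, 16, 1047]);
translate([2271, 269, 113]) cube([67, 16, 1047]);


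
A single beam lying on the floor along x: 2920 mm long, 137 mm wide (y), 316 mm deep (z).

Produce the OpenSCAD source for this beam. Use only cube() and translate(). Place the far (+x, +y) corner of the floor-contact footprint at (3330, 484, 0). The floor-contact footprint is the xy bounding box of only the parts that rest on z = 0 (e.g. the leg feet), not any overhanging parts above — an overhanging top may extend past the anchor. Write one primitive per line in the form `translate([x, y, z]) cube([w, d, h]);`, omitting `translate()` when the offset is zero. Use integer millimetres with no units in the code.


translate([410, 347, 0]) cube([2920, 137, 316]);


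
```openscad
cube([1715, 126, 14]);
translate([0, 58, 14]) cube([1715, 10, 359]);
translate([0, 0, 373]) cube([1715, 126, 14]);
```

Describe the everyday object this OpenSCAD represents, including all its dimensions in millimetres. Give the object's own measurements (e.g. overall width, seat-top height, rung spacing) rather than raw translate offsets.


An I-beam lying along x, 1715 mm long. Overall section height 387 mm. Two flanges 126 mm wide (y) and 14 mm thick, one on the floor and one at the top; a web 10 mm thick runs between them, centred on the flange width.


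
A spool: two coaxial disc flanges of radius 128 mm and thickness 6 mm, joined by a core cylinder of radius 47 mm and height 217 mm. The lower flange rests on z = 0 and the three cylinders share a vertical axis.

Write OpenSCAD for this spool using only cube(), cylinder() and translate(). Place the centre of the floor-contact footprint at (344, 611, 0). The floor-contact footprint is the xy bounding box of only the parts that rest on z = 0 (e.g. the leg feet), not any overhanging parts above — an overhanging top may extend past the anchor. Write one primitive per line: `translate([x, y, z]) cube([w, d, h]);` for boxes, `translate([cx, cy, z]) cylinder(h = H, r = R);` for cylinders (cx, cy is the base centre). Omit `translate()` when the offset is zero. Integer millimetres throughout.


translate([344, 611, 0]) cylinder(h = 6, r = 128);
translate([344, 611, 6]) cylinder(h = 217, r = 47);
translate([344, 611, 223]) cylinder(h = 6, r = 128);


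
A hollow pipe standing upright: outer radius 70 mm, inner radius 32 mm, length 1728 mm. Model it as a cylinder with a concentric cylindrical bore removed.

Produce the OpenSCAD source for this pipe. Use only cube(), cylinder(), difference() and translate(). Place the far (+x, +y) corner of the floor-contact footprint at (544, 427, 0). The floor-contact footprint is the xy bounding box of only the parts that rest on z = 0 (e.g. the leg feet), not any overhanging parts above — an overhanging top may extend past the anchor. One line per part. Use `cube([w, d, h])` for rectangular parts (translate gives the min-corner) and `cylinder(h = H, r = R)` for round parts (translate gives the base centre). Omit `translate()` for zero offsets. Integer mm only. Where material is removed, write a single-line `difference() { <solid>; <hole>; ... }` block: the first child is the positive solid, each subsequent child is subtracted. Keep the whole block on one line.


difference() { translate([474, 357, 0]) cylinder(h = 1728, r = 70); translate([474, 357, 0]) cylinder(h = 1728, r = 32); }


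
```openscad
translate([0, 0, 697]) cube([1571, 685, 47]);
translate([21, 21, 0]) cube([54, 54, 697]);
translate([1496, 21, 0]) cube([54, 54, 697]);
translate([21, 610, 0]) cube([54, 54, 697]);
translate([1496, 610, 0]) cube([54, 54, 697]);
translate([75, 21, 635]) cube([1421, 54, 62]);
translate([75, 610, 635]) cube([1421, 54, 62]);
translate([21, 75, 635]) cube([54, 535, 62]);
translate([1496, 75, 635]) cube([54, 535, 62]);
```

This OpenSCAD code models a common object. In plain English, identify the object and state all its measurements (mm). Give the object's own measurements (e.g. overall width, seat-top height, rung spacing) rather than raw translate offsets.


A table: top 1571 mm (x) × 685 mm (y), 47 mm thick, upper face at z = 744 mm, on four 54×54 mm square legs, each inset 21 mm from the nearest pair of top edges from z = 0 to the bottom of the top. Four apron rails, 54 mm thick and 62 mm tall, run between adjacent legs with their top edges flush with the underside of the top and their outer faces flush with the legs' outer faces.


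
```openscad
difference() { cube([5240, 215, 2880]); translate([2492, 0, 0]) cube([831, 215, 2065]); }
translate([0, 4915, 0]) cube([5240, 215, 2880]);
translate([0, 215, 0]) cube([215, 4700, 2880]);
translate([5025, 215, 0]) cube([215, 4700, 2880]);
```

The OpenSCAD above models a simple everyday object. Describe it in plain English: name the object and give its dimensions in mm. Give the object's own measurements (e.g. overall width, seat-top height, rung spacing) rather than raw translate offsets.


A single room: four walls, each 2880 mm tall and 215 mm thick, enclosing an outside footprint 5240×5130 mm (x × y), no floor or roof. The front and back walls (−y and +y sides) run the full x-width; the side walls fit between their inner faces. A door opening 831 mm wide and 2065 mm tall is cut through the front wall from the floor up, its −x edge 2492 mm from the wall's −x end.


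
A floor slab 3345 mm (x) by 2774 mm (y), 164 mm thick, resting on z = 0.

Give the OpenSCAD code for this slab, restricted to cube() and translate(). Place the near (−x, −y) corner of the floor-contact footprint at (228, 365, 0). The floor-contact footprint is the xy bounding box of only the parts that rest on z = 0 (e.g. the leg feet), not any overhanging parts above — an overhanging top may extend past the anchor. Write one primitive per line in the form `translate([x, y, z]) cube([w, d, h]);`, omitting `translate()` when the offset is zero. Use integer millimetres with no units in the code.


translate([228, 365, 0]) cube([3345, 2774, 164]);


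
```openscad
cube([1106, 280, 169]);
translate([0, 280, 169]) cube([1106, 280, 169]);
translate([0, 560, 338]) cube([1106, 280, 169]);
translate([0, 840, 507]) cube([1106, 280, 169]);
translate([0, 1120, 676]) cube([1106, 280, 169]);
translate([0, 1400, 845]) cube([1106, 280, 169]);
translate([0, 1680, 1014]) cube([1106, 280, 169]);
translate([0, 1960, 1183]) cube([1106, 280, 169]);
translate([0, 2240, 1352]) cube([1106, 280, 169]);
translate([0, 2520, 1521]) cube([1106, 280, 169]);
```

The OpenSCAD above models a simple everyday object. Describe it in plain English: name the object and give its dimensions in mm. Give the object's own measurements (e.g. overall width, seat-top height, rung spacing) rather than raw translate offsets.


A straight staircase of 10 solid steps. Each step is 1106 mm wide (x), 280 mm deep (y, the going) and 169 mm tall (the rise). The first step rests on the floor; each subsequent step sits one going further in +y and one rise higher in +z, directly behind and above the previous step with no overlap.


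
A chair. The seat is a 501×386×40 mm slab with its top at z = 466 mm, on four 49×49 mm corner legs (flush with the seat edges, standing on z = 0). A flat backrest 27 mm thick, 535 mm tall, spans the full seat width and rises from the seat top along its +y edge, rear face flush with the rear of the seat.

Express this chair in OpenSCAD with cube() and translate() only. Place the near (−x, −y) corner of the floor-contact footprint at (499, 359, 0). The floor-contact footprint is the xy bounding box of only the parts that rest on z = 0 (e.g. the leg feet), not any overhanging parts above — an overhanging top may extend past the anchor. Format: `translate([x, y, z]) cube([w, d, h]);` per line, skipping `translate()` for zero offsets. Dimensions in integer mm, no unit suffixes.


translate([499, 359, 426]) cube([501, 386, 40]);
translate([499, 359, 0]) cube([49, 49, 426]);
translate([951, 359, 0]) cube([49, 49, 426]);
translate([499, 696, 0]) cube([49, 49, 426]);
translate([951, 696, 0]) cube([49, 49, 426]);
translate([499, 718, 466]) cube([501, 27, 535]);


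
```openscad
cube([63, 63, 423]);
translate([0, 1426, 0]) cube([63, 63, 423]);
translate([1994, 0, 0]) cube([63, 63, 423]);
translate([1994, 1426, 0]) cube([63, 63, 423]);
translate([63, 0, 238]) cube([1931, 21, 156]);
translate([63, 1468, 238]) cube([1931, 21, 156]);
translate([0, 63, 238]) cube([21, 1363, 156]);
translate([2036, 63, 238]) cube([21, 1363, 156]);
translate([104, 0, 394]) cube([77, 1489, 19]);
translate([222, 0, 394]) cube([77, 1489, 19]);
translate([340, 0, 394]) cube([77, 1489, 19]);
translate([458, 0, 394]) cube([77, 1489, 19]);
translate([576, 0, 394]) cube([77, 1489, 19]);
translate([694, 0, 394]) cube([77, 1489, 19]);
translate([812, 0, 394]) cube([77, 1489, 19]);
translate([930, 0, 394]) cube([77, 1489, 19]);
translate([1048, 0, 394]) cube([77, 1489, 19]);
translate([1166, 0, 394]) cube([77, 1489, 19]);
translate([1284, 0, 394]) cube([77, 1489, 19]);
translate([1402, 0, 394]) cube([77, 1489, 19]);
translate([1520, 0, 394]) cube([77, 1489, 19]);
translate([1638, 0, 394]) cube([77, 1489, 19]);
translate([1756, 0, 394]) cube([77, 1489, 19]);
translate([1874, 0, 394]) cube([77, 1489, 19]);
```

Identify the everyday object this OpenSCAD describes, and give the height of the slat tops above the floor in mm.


A bed frame. The slat-top height is 413 mm.

Four posts, four rails, and a row of slats — a bed frame. Slats sit on the rails at z = 238 + 156 = 394; with slat thickness 19, the top is 413 mm.


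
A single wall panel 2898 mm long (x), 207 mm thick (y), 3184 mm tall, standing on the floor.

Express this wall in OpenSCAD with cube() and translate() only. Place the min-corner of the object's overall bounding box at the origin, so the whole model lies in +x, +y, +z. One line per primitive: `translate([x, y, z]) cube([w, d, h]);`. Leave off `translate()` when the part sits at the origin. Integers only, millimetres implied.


cube([2898, 207, 3184]);


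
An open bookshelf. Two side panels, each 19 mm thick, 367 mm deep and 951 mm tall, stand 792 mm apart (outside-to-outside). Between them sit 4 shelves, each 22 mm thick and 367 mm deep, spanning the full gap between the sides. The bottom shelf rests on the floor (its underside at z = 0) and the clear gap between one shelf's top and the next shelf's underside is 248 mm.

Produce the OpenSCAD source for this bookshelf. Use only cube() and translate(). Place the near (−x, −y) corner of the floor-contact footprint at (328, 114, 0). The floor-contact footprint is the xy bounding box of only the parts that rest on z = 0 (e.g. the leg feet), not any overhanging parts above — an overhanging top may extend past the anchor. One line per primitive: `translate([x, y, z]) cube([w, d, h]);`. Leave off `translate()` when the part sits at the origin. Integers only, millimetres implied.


translate([328, 114, 0]) cube([19, 367, 951]);
translate([1101, 114, 0]) cube([19, 367, 951]);
translate([347, 114, 0]) cube([754, 367, 22]);
translate([347, 114, 270]) cube([754, 367, 22]);
translate([347, 114, 540]) cube([754, 367, 22]);
translate([347, 114, 810]) cube([754, 367, 22]);


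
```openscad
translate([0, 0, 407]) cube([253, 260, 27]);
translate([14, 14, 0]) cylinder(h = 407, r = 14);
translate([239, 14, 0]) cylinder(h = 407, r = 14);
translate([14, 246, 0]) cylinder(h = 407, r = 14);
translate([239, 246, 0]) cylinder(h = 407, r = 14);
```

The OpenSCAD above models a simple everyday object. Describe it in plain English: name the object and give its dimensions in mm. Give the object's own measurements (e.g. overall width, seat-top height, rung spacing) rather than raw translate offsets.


A four-legged stool. The seat is a 253×260×27 mm slab whose top surface is at z = 434 mm; four round legs, each 28 mm in diameter, run from the floor (z = 0) to the underside of the seat, each leg's axis is inset half a diameter from the nearest pair of seat edges (so the leg's bounding box is flush with the corner).


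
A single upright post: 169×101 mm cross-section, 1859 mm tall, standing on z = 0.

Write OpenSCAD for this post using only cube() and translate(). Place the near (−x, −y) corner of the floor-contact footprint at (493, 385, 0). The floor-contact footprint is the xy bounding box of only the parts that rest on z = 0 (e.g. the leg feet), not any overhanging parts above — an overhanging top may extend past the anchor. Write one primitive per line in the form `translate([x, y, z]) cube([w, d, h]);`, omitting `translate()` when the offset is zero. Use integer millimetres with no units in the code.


translate([493, 385, 0]) cube([169, 101, 1859]);


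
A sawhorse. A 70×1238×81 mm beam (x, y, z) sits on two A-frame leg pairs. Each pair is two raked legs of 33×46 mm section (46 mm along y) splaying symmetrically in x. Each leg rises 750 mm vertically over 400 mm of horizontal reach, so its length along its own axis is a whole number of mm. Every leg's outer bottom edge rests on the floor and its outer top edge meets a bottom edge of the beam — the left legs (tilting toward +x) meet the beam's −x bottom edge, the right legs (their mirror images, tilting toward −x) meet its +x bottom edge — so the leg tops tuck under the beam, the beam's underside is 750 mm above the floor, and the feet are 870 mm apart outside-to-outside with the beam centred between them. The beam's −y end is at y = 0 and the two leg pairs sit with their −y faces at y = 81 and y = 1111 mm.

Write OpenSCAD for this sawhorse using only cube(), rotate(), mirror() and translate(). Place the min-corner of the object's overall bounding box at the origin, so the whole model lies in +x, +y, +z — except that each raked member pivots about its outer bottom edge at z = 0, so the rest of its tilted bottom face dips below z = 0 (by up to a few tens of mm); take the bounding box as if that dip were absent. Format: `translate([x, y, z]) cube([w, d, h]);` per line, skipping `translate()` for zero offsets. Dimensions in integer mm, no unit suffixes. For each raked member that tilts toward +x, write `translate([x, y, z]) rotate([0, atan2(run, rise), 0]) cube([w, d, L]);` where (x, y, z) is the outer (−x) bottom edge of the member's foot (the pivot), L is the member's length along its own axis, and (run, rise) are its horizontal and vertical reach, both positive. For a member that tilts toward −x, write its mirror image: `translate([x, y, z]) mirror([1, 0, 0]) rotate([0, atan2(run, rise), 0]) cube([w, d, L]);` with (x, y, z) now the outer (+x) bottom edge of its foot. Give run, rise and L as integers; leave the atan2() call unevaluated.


translate([400, 0, 750]) cube([70, 1238, 81]);
translate([0, 81, 0]) rotate([0, atan2(400, 750), 0]) cube([33, 46, 850]);
translate([870, 81, 0]) mirror([1, 0, 0]) rotate([0, atan2(400, 750), 0]) cube([33, 46, 850]);
translate([0, 1111, 0]) rotate([0, atan2(400, 750), 0]) cube([33, 46, 850]);
translate([870, 1111, 0]) mirror([1, 0, 0]) rotate([0, atan2(400, 750), 0]) cube([33, 46, 850]);


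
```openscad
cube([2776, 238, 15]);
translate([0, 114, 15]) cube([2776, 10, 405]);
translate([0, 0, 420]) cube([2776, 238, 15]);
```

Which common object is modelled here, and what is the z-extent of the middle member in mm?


An I-beam. The web height is 405 mm.

Two wide flanges with a thin centred web — an I-beam. Overall 435 mm minus two 15 mm flanges gives a web of 435 − 2·15 = 405 mm.


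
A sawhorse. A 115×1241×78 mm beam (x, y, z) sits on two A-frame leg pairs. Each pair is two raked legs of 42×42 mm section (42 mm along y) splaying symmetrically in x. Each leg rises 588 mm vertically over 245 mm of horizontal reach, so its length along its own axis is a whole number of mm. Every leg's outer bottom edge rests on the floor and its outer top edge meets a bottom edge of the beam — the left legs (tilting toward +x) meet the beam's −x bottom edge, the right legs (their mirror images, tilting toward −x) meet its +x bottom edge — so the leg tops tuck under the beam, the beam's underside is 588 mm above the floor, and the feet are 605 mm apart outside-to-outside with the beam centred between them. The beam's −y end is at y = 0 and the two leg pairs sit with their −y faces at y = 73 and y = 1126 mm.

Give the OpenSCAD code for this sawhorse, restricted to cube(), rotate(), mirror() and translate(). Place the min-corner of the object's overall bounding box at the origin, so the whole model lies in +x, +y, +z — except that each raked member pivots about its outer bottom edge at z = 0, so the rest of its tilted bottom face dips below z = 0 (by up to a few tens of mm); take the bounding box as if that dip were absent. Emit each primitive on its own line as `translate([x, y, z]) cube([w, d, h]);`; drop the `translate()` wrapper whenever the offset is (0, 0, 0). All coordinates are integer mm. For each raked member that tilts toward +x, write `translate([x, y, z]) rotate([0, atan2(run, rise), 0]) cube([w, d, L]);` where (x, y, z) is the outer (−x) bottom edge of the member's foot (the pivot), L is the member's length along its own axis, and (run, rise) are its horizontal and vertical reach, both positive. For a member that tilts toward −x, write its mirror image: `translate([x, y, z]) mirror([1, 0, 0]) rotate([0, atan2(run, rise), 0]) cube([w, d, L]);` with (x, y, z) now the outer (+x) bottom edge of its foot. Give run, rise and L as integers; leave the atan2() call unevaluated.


translate([245, 0, 588]) cube([115, 1241, 78]);
translate([0, 73, 0]) rotate([0, atan2(245, 588), 0]) cube([42, 42, 637]);
translate([605, 73, 0]) mirror([1, 0, 0]) rotate([0, atan2(245, 588), 0]) cube([42, 42, 637]);
translate([0, 1126, 0]) rotate([0, atan2(245, 588), 0]) cube([42, 42, 637]);
translate([605, 1126, 0]) mirror([1, 0, 0]) rotate([0, atan2(245, 588), 0]) cube([42, 42, 637]);


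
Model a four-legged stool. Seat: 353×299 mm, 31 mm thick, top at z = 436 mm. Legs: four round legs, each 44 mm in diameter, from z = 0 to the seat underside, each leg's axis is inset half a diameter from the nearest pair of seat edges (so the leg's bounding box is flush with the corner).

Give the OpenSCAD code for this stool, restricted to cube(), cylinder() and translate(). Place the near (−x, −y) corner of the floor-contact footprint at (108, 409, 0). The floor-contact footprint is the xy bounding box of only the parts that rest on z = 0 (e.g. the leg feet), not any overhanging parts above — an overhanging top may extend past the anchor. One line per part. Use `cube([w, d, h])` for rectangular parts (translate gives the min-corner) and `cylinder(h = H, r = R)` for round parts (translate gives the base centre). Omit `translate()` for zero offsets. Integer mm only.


translate([108, 409, 405]) cube([353, 299, 31]);
translate([130, 431, 0]) cylinder(h = 405, r = 22);
translate([439, 431, 0]) cylinder(h = 405, r = 22);
translate([130, 686, 0]) cylinder(h = 405, r = 22);
translate([439, 686, 0]) cylinder(h = 405, r = 22);


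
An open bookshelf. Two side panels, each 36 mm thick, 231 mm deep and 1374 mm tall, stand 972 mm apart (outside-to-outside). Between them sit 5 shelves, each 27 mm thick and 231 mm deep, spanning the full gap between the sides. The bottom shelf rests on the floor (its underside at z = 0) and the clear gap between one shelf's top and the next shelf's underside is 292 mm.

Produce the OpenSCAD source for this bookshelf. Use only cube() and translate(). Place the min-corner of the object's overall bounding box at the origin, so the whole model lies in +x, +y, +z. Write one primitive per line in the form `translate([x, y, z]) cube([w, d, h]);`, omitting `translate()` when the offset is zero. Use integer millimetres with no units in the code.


cube([36, 231, 1374]);
translate([936, 0, 0]) cube([36, 231, 1374]);
translate([36, 0, 0]) cube([900, 231, 27]);
translate([36, 0, 319]) cube([900, 231, 27]);
translate([36, 0, 638]) cube([900, 231, 27]);
translate([36, 0, 957]) cube([900, 231, 27]);
translate([36, 0, 1276]) cube([900, 231, 27]);


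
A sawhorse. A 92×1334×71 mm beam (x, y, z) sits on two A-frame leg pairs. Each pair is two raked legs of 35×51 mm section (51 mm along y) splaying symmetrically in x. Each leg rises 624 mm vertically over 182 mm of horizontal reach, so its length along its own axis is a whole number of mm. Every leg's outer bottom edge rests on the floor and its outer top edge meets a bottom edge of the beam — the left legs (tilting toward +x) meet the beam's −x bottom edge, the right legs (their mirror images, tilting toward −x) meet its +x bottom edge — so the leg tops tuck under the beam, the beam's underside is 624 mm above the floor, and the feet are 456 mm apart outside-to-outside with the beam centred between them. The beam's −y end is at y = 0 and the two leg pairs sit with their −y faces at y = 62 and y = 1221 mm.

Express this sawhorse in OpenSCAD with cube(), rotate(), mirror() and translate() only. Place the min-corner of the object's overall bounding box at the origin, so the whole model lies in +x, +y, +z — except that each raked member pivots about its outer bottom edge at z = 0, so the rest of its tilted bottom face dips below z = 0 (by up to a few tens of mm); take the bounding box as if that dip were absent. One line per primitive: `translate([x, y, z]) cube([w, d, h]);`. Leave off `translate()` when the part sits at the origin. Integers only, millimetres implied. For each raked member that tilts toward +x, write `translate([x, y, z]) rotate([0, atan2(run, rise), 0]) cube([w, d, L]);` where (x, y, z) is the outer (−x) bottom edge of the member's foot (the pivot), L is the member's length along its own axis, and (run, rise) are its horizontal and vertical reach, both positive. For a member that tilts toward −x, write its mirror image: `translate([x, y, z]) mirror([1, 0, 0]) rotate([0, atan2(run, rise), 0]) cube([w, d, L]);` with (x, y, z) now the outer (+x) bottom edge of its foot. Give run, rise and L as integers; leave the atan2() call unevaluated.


translate([182, 0, 624]) cube([92, 1334, 71]);
translate([0, 62, 0]) rotate([0, atan2(182, 624), 0]) cube([35, 51, 650]);
translate([456, 62, 0]) mirror([1, 0, 0]) rotate([0, atan2(182, 624), 0]) cube([35, 51, 650]);
translate([0, 1221, 0]) rotate([0, atan2(182, 624), 0]) cube([35, 51, 650]);
translate([456, 1221, 0]) mirror([1, 0, 0]) rotate([0, atan2(182, 624), 0]) cube([35, 51, 650]);


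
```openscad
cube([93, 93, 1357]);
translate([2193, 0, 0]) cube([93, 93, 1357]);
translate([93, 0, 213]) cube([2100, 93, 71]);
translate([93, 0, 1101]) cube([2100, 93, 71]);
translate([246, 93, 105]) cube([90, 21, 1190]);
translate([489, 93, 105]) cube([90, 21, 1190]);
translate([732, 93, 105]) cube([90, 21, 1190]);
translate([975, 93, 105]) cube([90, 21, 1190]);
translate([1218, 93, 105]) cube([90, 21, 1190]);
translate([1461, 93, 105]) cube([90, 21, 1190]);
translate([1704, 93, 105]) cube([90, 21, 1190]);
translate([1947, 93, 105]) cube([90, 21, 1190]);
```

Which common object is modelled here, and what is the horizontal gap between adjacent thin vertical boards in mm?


A fence section. The picket gap is 153 mm.

Two posts, two rails, 8 pickets — a fence section. Span 2100 mm holds 8 pickets of 90 mm with 9 equal gaps: ⌊(2100 − 8·90) / 9⌋ = 153 mm.


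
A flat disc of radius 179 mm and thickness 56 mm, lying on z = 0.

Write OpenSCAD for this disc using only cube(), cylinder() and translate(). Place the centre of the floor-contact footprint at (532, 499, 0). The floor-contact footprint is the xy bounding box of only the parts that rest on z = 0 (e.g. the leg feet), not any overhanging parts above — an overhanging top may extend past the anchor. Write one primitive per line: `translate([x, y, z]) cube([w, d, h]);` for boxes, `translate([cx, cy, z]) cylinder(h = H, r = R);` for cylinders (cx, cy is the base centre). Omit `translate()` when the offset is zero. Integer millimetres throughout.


translate([532, 499, 0]) cylinder(h = 56, r = 179);


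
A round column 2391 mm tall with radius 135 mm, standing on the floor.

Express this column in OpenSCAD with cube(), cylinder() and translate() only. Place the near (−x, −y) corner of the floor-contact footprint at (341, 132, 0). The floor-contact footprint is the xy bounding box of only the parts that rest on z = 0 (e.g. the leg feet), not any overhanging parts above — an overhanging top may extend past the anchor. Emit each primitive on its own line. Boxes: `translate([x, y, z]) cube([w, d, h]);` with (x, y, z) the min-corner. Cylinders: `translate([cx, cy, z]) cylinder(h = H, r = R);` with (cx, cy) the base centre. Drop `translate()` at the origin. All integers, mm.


translate([476, 267, 0]) cylinder(h = 2391, r = 135);


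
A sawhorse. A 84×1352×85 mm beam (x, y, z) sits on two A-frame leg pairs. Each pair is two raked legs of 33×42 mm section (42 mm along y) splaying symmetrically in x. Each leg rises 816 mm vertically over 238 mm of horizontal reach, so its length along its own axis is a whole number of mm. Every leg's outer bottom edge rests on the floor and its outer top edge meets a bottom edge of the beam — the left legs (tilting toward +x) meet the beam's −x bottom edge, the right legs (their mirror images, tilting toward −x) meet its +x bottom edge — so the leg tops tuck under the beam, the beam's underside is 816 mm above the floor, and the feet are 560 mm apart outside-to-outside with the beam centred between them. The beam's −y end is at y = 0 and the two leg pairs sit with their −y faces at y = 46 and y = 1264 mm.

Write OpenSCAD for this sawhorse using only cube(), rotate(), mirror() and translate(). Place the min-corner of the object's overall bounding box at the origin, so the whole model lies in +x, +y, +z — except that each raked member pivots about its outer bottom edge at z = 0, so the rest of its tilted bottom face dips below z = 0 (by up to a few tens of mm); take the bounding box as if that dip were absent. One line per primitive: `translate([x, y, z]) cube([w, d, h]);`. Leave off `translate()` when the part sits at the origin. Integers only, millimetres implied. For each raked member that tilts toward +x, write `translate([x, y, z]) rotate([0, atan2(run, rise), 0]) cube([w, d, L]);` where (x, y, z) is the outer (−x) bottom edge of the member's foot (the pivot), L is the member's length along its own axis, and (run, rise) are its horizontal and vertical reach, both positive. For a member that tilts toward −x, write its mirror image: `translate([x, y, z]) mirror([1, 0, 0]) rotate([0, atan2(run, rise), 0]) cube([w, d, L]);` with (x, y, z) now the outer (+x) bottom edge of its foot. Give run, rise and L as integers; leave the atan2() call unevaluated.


translate([238, 0, 816]) cube([84, 1352, 85]);
translate([0, 46, 0]) rotate([0, atan2(238, 816), 0]) cube([33, 42, 850]);
translate([560, 46, 0]) mirror([1, 0, 0]) rotate([0, atan2(238, 816), 0]) cube([33, 42, 850]);
translate([0, 1264, 0]) rotate([0, atan2(238, 816), 0]) cube([33, 42, 850]);
translate([560, 1264, 0]) mirror([1, 0, 0]) rotate([0, atan2(238, 816), 0]) cube([33, 42, 850]);


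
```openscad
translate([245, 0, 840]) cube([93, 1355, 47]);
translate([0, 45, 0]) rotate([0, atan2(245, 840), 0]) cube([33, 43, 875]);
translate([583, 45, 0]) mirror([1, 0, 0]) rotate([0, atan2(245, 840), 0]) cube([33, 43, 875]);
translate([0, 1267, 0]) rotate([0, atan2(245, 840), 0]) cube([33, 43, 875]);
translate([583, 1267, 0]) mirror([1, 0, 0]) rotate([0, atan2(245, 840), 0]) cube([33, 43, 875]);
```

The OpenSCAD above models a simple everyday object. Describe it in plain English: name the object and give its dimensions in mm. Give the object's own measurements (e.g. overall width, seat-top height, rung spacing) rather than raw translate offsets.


A sawhorse. A 93×1355×47 mm beam (x, y, z) sits on two A-frame leg pairs. Each pair is two raked legs of 33×43 mm section (43 mm along y) splaying symmetrically in x. Each leg rises 840 mm vertically over 245 mm of horizontal reach and is 875 mm long along its own axis. Every leg's outer bottom edge rests on the floor and its outer top edge meets a bottom edge of the beam — the left legs (tilting toward +x) meet the beam's −x bottom edge, the right legs (their mirror images, tilting toward −x) meet its +x bottom edge — so the leg tops tuck under the beam, the beam's underside is 840 mm above the floor, and the feet are 583 mm apart outside-to-outside with the beam centred between them. The two leg pairs are set in 45 mm from either end of the beam.


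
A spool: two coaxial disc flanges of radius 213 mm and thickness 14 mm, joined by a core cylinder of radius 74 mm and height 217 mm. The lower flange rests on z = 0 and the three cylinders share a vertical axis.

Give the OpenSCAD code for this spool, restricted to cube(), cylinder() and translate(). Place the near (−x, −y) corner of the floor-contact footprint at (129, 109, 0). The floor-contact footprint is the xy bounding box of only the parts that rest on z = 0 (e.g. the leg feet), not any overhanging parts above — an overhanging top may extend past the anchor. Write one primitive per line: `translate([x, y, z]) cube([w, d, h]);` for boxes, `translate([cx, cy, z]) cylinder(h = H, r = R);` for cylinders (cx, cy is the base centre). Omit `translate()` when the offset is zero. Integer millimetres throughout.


translate([342, 322, 0]) cylinder(h = 14, r = 213);
translate([342, 322, 14]) cylinder(h = 217, r = 74);
translate([342, 322, 231]) cylinder(h = 14, r = 213);


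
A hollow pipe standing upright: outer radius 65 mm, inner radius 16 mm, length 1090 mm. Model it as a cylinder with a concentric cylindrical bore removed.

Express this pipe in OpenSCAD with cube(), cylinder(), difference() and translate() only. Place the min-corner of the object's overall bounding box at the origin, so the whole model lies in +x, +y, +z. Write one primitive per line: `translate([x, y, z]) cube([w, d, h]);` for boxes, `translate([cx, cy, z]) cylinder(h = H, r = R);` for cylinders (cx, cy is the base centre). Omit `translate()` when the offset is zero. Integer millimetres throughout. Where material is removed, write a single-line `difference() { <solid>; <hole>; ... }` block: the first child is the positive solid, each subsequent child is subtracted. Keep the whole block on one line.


difference() { translate([65, 65, 0]) cylinder(h = 1090, r = 65); translate([65, 65, 0]) cylinder(h = 1090, r = 16); }


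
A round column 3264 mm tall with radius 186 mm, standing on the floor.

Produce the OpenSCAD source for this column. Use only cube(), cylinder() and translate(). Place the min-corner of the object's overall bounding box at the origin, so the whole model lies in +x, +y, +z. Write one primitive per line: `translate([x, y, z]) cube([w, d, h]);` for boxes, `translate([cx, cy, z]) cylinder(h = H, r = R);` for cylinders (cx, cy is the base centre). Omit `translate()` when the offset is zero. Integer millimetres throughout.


translate([186, 186, 0]) cylinder(h = 3264, r = 186);


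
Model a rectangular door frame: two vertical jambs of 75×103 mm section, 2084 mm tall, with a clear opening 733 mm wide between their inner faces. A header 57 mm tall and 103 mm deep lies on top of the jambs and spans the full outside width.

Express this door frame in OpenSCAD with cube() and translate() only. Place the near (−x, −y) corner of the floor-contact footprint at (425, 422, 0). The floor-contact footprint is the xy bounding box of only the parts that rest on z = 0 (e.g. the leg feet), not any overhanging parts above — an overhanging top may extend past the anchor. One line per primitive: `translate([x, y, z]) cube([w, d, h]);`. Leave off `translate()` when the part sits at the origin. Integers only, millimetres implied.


translate([425, 422, 0]) cube([75, 103, 2084]);
translate([1233, 422, 0]) cube([75, 103, 2084]);
translate([425, 422, 2084]) cube([883, 103, 57]);
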